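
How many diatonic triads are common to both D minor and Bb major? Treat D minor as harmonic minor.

3

Diatonic triads of D minor (harmonic minor): D minor (i), E diminished (ii°), F augmented (III+), G minor (iv), A major (V), Bb major (VI), C# diminished (vii°).
Diatonic triads of Bb major: Bb major (I), C minor (ii), D minor (iii), Eb major (IV), F major (V), G minor (vi), A diminished (vii°).
Matching root and quality in both lists: D minor, G minor, Bb major.
That gives 3 common triads.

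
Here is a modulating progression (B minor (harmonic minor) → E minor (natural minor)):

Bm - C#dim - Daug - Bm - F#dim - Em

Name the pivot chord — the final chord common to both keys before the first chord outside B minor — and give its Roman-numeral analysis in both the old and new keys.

Bm — i in B minor, v in E minor

Chords diatonic to B minor: Bm, C#dim, Daug, Em, F#, G, A#dim.
Reading the progression, the first chord not in that set is F#dim, so the modulation leaves B minor there.
The chord immediately before F#dim is Bm, which is diatonic to both keys: i in B minor and v in E minor.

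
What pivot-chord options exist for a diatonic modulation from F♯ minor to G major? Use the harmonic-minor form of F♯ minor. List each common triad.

Triads in F♯ minor (harmonic minor): F♯m (i), G♯dim (ii°), Aaug (III+), Bm (iv), C♯ (V), D (VI), E♯dim (vii°).
Triads in G major: G (I), Am (ii), Bm (iii), C (IV), D (V), Em (vi), F♯dim (vii°).
Shared triads with their functions: Bm (iv in F♯ minor, iii in G major); D (VI in F♯ minor, V in G major).

Bm, D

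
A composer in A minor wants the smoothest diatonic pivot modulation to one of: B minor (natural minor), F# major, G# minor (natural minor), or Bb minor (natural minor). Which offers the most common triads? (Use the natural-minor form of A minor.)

B minor

Triads of A minor (natural minor): Am (i), Bdim (ii°), C (III), Dm (iv), Em (v), F (VI), G (VII).
B minor (natural minor) shares 2: Em, G.
F# major shares 0: none.
G# minor (natural minor) shares 0: none.
Bb minor (natural minor) shares 0: none.
The most common triads (2) are shared with B minor.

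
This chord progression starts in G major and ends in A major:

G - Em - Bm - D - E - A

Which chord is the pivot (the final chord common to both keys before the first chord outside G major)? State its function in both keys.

D — V in G major, IV in A major

Chords diatonic to G major: G, Am, Bm, C, D, Em, F#dim.
Reading the progression, the first chord not in that set is E, so the modulation leaves G major there.
The chord immediately before E is D, which is diatonic to both keys: V in G major and IV in A major.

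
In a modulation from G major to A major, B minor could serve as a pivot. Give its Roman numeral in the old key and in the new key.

iii in G major; ii in A major

The scale of G major is G A B C D E F#; B is degree 3, and the triad built there (B-D-F#) is minor, so it is iii.
The scale of A major is A B C# D E F# G#; B is degree 2, and the triad built there (B-D-F#) is minor, so it is ii.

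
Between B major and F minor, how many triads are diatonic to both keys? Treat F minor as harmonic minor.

Diatonic triads of B major: B major (I), C♯ minor (ii), D♯ minor (iii), E major (IV), F♯ major (V), G♯ minor (vi), A♯ diminished (vii°).
Diatonic triads of F minor (harmonic minor): F minor (i), G diminished (ii°), A♭ augmented (III+), B♭ minor (iv), C major (V), D♭ major (VI), E diminished (vii°).
No triad has the same root and quality in both keys.

0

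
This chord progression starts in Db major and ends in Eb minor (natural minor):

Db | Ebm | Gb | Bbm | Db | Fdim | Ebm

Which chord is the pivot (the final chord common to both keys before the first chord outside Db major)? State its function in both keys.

Chords diatonic to Db major: Db, Ebm, Fm, Gb, Ab, Bbm, Cdim.
Reading the progression, the first chord not in that set is Fdim, so the modulation leaves Db major there.
The chord immediately before Fdim is Db, which is diatonic to both keys: I in Db major and VII in Eb minor.

Db — I in Db major, VII in Eb minor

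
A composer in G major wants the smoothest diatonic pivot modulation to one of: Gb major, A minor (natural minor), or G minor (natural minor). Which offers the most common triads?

Triads of G major: G (I), Am (ii), Bm (iii), C (IV), D (V), Em (vi), F#dim (vii°).
Gb major shares 0: none.
A minor (natural minor) shares 4: G, Am, C, Em.
G minor (natural minor) shares 0: none.
The most common triads (4) are shared with A minor.

A minor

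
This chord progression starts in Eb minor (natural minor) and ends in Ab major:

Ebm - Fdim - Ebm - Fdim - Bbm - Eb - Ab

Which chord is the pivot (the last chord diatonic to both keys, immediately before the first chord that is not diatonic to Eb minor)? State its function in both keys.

Chords diatonic to Eb minor: Ebm, Fdim, Gb, Abm, Bbm, Cb, Db.
Reading the progression, the first chord not in that set is Eb, so the modulation leaves Eb minor there.
The chord immediately before Eb is Bbm, which is diatonic to both keys: v in Eb minor and ii in Ab major.

Bbm — v in Eb minor, ii in Ab major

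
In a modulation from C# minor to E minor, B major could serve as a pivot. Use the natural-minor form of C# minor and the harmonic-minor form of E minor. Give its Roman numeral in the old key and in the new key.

VII in C# minor; V in E minor

The scale of C# minor (natural minor) is C# D# E F# G# A B; B is degree 7, and the triad built there (B-D#-F#) is major, so it is VII.
The scale of E minor (harmonic minor) is E F# G A B C D#; B is degree 5, and the triad built there (B-D#-F#) is major, so it is V.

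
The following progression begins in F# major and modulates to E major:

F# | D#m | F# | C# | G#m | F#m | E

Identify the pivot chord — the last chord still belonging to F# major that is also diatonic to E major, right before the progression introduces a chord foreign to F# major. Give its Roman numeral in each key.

Chords diatonic to F# major: F#, G#m, A#m, B, C#, D#m, E#dim.
Reading the progression, the first chord not in that set is F#m, so the modulation leaves F# major there.
The chord immediately before F#m is G#m, which is diatonic to both keys: ii in F# major and iii in E major.

G#m — ii in F# major, iii in E major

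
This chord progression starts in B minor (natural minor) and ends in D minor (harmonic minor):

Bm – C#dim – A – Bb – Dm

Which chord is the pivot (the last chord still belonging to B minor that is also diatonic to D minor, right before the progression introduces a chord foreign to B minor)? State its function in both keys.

Chords diatonic to B minor: Bm, C#dim, D, Em, F#m, G, A.
Reading the progression, the first chord not in that set is Bb, so the modulation leaves B minor there.
The chord immediately before Bb is A, which is diatonic to both keys: VII in B minor and V in D minor.

A — VII in B minor, V in D minor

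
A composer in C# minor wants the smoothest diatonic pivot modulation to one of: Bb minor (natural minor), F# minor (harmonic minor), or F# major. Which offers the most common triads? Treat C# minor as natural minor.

Triads of C# minor (natural minor): C# minor (i), D# diminished (ii°), E major (III), F# minor (iv), G# minor (v), A major (VI), B major (VII).
Bb minor (natural minor) shares 0: none.
F# minor (harmonic minor) shares 1: F#m.
F# major shares 2: G#m, B.
The most common triads (2) are shared with F# major.

F# major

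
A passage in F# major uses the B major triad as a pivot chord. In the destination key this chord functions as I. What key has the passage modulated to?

The numeral I denotes a major triad on scale degree 1. With B on degree 1, the tonic of the new key is B.
Degree 1 carries a major triad in major keys, so the destination is B major.
Check: the diatonic triads of B major are B (I), C#m (ii), D#m (iii), E (IV), F# (V), G#m (vi), A#dim (vii°) — B major is indeed I.

B major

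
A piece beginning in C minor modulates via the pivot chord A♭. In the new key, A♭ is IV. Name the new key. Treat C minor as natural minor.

E♭ major

The numeral IV denotes a major triad on scale degree 4. With A♭ on degree 4, the tonic of the new key is E♭.
Degree 4 carries a major triad in major keys, so the destination is E♭ major.
Check: the diatonic triads of E♭ major are E♭ (I), Fm (ii), Gm (iii), A♭ (IV), B♭ (V), Cm (vi), Ddim (vii°) — A♭ is indeed IV.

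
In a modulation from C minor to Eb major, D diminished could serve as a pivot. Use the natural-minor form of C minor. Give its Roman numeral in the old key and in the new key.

ii° in C minor; vii° in Eb major

The scale of C minor (natural minor) is C D Eb F G Ab Bb; D is degree 2, and the triad built there (D-F-Ab) is diminished, so it is ii°.
The scale of Eb major is Eb F G Ab Bb C D; D is degree 7, and the triad built there (D-F-Ab) is diminished, so it is vii°.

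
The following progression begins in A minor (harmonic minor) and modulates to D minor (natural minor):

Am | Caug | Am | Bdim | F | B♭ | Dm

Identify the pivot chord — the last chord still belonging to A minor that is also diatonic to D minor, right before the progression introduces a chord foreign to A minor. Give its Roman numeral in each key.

Chords diatonic to A minor: Am, Bdim, Caug, Dm, E, F, G♯dim.
Reading the progression, the first chord not in that set is B♭, so the modulation leaves A minor there.
The chord immediately before B♭ is F, which is diatonic to both keys: VI in A minor and III in D minor.

F — VI in A minor, III in D minor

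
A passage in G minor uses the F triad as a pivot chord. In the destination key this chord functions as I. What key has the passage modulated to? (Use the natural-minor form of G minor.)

F major

The numeral I denotes a major triad on scale degree 1. With F on degree 1, the tonic of the new key is F.
Degree 1 carries a major triad in major keys, so the destination is F major.
Check: the diatonic triads of F major are F (I), Gm (ii), Am (iii), Bb (IV), C (V), Dm (vi), Edim (vii°) — F is indeed I.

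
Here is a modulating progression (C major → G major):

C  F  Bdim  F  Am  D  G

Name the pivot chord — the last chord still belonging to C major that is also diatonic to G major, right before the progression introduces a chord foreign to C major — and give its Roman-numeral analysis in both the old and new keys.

Am — vi in C major, ii in G major

Chords diatonic to C major: C, Dm, Em, F, G, Am, Bdim.
Reading the progression, the first chord not in that set is D, so the modulation leaves C major there.
The chord immediately before D is Am, which is diatonic to both keys: vi in C major and ii in G major.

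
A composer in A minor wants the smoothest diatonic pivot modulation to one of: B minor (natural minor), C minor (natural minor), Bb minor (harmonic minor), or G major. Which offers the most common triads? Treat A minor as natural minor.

Triads of A minor (natural minor): A minor (i), B diminished (ii°), C major (III), D minor (iv), E minor (v), F major (VI), G major (VII).
B minor (natural minor) shares 2: Em, G.
C minor (natural minor) shares 0: none.
Bb minor (harmonic minor) shares 1: F.
G major shares 4: Am, C, Em, G.
The most common triads (4) are shared with G major.

G major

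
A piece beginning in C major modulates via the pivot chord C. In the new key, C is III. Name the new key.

A minor

The numeral III denotes a major triad on scale degree 3. With C on degree 3, the tonic of the new key is A.
Degree 3 carries a major triad in natural-minor keys, so the destination is A minor.
Check: the diatonic triads of A minor (natural minor) are Am (i), Bdim (ii°), C (III), Dm (iv), Em (v), F (VI), G (VII) — C is indeed III.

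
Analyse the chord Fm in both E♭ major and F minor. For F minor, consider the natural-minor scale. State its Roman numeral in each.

ii in E♭ major; i in F minor

The scale of E♭ major is E♭ F G A♭ B♭ C D; F is degree 2, and the triad built there (F-A♭-C) is minor, so it is ii.
The scale of F minor (natural minor) is F G A♭ B♭ C D♭ E♭; F is degree 1, and the triad built there (F-A♭-C) is minor, so it is i.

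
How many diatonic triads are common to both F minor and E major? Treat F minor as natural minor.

Diatonic triads of F minor (natural minor): Fm (i), Gdim (ii°), Ab (III), Bbm (iv), Cm (v), Db (VI), Eb (VII).
Diatonic triads of E major: E (I), F#m (ii), G#m (iii), A (IV), B (V), C#m (vi), D#dim (vii°).
No triad has the same root and quality in both keys.

0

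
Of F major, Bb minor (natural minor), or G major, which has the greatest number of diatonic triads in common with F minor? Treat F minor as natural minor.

Triads of F minor (natural minor): F minor (i), G diminished (ii°), Ab major (III), Bb minor (iv), C minor (v), Db major (VI), Eb major (VII).
F major shares 0: none.
Bb minor (natural minor) shares 4: Fm, Ab, Bbm, Db.
G major shares 0: none.
The most common triads (4) are shared with Bb minor.

Bb minor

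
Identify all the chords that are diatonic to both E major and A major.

Triads in E major: E (I), F#m (ii), G#m (iii), A (IV), B (V), C#m (vi), D#dim (vii°).
Triads in A major: A (I), Bm (ii), C#m (iii), D (IV), E (V), F#m (vi), G#dim (vii°).
Shared triads with their functions: E (I in E major, V in A major); F#m (ii in E major, vi in A major); A (IV in E major, I in A major); C#m (vi in E major, iii in A major).

E, F#m, A, C#m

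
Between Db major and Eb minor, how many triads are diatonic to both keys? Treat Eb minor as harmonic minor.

1

Diatonic triads of Db major: Db (I), Ebm (ii), Fm (iii), Gb (IV), Ab (V), Bbm (vi), Cdim (vii°).
Diatonic triads of Eb minor (harmonic minor): Ebm (i), Fdim (ii°), Gbaug (III+), Abm (iv), Bb (V), Cb (VI), Ddim (vii°).
Matching root and quality in both lists: Ebm.
That gives 1 common triad.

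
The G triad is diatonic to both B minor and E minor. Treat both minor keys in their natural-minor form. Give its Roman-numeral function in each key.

VI in B minor; III in E minor

The scale of B minor (natural minor) is B C# D E F# G A; G is degree 6, and the triad built there (G-B-D) is major, so it is VI.
The scale of E minor (natural minor) is E F# G A B C D; G is degree 3, and the triad built there (G-B-D) is major, so it is III.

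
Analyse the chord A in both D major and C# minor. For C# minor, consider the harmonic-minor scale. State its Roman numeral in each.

The scale of D major is D E F# G A B C#; A is degree 5, and the triad built there (A-C#-E) is major, so it is V.
The scale of C# minor (harmonic minor) is C# D# E F# G# A B#; A is degree 6, and the triad built there (A-C#-E) is major, so it is VI.

V in D major; VI in C# minor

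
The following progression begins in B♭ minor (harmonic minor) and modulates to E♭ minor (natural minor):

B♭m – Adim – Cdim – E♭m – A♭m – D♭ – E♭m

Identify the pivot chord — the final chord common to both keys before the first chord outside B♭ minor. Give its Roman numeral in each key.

Chords diatonic to B♭ minor: B♭m, Cdim, D♭aug, E♭m, F, G♭, Adim.
Reading the progression, the first chord not in that set is A♭m, so the modulation leaves B♭ minor there.
The chord immediately before A♭m is E♭m, which is diatonic to both keys: iv in B♭ minor and i in E♭ minor.

E♭m — iv in B♭ minor, i in E♭ minor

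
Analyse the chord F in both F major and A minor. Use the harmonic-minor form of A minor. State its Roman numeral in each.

The scale of F major is F G A Bb C D E; F is degree 1, and the triad built there (F-A-C) is major, so it is I.
The scale of A minor (harmonic minor) is A B C D E F G#; F is degree 6, and the triad built there (F-A-C) is major, so it is VI.

I in F major; VI in A minor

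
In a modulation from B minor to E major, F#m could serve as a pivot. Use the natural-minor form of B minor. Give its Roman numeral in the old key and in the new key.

v in B minor; ii in E major

The scale of B minor (natural minor) is B C# D E F# G A; F# is degree 5, and the triad built there (F#-A-C#) is minor, so it is v.
The scale of E major is E F# G# A B C# D#; F# is degree 2, and the triad built there (F#-A-C#) is minor, so it is ii.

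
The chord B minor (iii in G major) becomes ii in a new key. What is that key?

A major

The numeral ii denotes a minor triad on scale degree 2. With B on degree 2, the tonic of the new key is A.
Degree 2 carries a minor triad in major keys, so the destination is A major.
Check: the diatonic triads of A major are A (I), Bm (ii), C#m (iii), D (IV), E (V), F#m (vi), G#dim (vii°) — B minor is indeed ii.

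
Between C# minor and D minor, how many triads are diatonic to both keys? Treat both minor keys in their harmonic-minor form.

1

Diatonic triads of C# minor (harmonic minor): C#m (i), D#dim (ii°), Eaug (III+), F#m (iv), G# (V), A (VI), B#dim (vii°).
Diatonic triads of D minor (harmonic minor): Dm (i), Edim (ii°), Faug (III+), Gm (iv), A (V), Bb (VI), C#dim (vii°).
Matching root and quality in both lists: A.
That gives 1 common triad.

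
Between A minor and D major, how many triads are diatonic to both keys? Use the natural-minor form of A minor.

2

Diatonic triads of A minor (natural minor): Am (i), Bdim (ii°), C (III), Dm (iv), Em (v), F (VI), G (VII).
Diatonic triads of D major: D (I), Em (ii), F#m (iii), G (IV), A (V), Bm (vi), C#dim (vii°).
Matching root and quality in both lists: Em, G.
That gives 2 common triads.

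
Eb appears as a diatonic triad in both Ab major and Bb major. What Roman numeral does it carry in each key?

V in Ab major; IV in Bb major

The scale of Ab major is Ab Bb C Db Eb F G; Eb is degree 5, and the triad built there (Eb-G-Bb) is major, so it is V.
The scale of Bb major is Bb C D Eb F G A; Eb is degree 4, and the triad built there (Eb-G-Bb) is major, so it is IV.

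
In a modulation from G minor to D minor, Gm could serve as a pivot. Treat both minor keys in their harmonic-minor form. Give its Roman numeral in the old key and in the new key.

i in G minor; iv in D minor

The scale of G minor (harmonic minor) is G A Bb C D Eb F#; G is degree 1, and the triad built there (G-Bb-D) is minor, so it is i.
The scale of D minor (harmonic minor) is D E F G A Bb C#; G is degree 4, and the triad built there (G-Bb-D) is minor, so it is iv.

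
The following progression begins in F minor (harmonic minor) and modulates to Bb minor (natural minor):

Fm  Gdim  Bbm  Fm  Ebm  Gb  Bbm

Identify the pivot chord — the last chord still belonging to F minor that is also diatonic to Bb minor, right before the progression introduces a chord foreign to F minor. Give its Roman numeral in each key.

Chords diatonic to F minor: Fm, Gdim, Abaug, Bbm, C, Db, Edim.
Reading the progression, the first chord not in that set is Ebm, so the modulation leaves F minor there.
The chord immediately before Ebm is Fm, which is diatonic to both keys: i in F minor and v in Bb minor.

Fm — i in F minor, v in Bb minor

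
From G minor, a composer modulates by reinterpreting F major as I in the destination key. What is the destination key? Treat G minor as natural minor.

The numeral I denotes a major triad on scale degree 1. With F on degree 1, the tonic of the new key is F.
Degree 1 carries a major triad in major keys, so the destination is F major.
Check: the diatonic triads of F major are F (I), Gm (ii), Am (iii), B♭ (IV), C (V), Dm (vi), Edim (vii°) — F major is indeed I.

F major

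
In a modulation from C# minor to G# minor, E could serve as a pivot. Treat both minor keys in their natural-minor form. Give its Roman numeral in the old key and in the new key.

III in C# minor; VI in G# minor

The scale of C# minor (natural minor) is C# D# E F# G# A B; E is degree 3, and the triad built there (E-G#-B) is major, so it is III.
The scale of G# minor (natural minor) is G# A# B C# D# E F#; E is degree 6, and the triad built there (E-G#-B) is major, so it is VI.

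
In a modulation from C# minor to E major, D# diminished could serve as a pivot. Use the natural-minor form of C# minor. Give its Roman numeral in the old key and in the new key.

The scale of C# minor (natural minor) is C# D# E F# G# A B; D# is degree 2, and the triad built there (D#-F#-A) is diminished, so it is ii°.
The scale of E major is E F# G# A B C# D#; D# is degree 7, and the triad built there (D#-F#-A) is diminished, so it is vii°.

ii° in C# minor; vii° in E major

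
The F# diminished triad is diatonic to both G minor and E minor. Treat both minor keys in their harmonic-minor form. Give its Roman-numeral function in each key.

vii° in G minor; ii° in E minor

The scale of G minor (harmonic minor) is G A Bb C D Eb F#; F# is degree 7, and the triad built there (F#-A-C) is diminished, so it is vii°.
The scale of E minor (harmonic minor) is E F# G A B C D#; F# is degree 2, and the triad built there (F#-A-C) is diminished, so it is ii°.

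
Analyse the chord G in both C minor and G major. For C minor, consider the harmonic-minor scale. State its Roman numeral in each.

V in C minor; I in G major

The scale of C minor (harmonic minor) is C D Eb F G Ab B; G is degree 5, and the triad built there (G-B-D) is major, so it is V.
The scale of G major is G A B C D E F#; G is degree 1, and the triad built there (G-B-D) is major, so it is I.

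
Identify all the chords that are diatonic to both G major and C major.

Triads in G major: G (I), Am (ii), Bm (iii), C (IV), D (V), Em (vi), F♯dim (vii°).
Triads in C major: C (I), Dm (ii), Em (iii), F (IV), G (V), Am (vi), Bdim (vii°).
Shared triads with their functions: G (I in G major, V in C major); Am (ii in G major, vi in C major); C (IV in G major, I in C major); Em (vi in G major, iii in C major).

G, Am, C, Em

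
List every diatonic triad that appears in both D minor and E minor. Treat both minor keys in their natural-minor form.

Am, C

Triads in D minor (natural minor): Dm (i), Edim (ii°), F (III), Gm (iv), Am (v), Bb (VI), C (VII).
Triads in E minor (natural minor): Em (i), F#dim (ii°), G (III), Am (iv), Bm (v), C (VI), D (VII).
Shared triads with their functions: Am (v in D minor, iv in E minor); C (VII in D minor, VI in E minor).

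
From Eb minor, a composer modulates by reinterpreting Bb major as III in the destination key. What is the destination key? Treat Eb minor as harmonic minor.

G minor

The numeral III denotes a major triad on scale degree 3. With Bb on degree 3, the tonic of the new key is G.
Degree 3 carries a major triad in natural-minor keys, so the destination is G minor.
Check: the diatonic triads of G minor (natural minor) are Gm (i), Adim (ii°), Bb (III), Cm (iv), Dm (v), Eb (VI), F (VII) — Bb major is indeed III.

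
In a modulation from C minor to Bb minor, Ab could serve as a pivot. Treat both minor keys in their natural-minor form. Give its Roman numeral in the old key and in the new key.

The scale of C minor (natural minor) is C D Eb F G Ab Bb; Ab is degree 6, and the triad built there (Ab-C-Eb) is major, so it is VI.
The scale of Bb minor (natural minor) is Bb C Db Eb F Gb Ab; Ab is degree 7, and the triad built there (Ab-C-Eb) is major, so it is VII.

VI in C minor; VII in Bb minor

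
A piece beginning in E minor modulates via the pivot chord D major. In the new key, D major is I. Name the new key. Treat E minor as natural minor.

D major

The numeral I denotes a major triad on scale degree 1. With D on degree 1, the tonic of the new key is D.
Degree 1 carries a major triad in major keys, so the destination is D major.
Check: the diatonic triads of D major are D (I), Em (ii), F#m (iii), G (IV), A (V), Bm (vi), C#dim (vii°) — D major is indeed I.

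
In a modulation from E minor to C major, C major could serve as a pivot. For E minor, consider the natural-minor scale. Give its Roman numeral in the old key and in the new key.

The scale of E minor (natural minor) is E F# G A B C D; C is degree 6, and the triad built there (C-E-G) is major, so it is VI.
The scale of C major is C D E F G A B; C is degree 1, and the triad built there (C-E-G) is major, so it is I.

VI in E minor; I in C major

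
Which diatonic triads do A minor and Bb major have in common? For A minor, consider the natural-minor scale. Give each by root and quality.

Dm, F

Triads in A minor (natural minor): Am (i), Bdim (ii°), C (III), Dm (iv), Em (v), F (VI), G (VII).
Triads in Bb major: Bb (I), Cm (ii), Dm (iii), Eb (IV), F (V), Gm (vi), Adim (vii°).
Shared triads with their functions: Dm (iv in A minor, iii in Bb major); F (VI in A minor, V in Bb major).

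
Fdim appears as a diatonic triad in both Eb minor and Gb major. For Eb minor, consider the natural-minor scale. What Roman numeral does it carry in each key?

The scale of Eb minor (natural minor) is Eb F Gb Ab Bb Cb Db; F is degree 2, and the triad built there (F-Ab-Cb) is diminished, so it is ii°.
The scale of Gb major is Gb Ab Bb Cb Db Eb F; F is degree 7, and the triad built there (F-Ab-Cb) is diminished, so it is vii°.

ii° in Eb minor; vii° in Gb major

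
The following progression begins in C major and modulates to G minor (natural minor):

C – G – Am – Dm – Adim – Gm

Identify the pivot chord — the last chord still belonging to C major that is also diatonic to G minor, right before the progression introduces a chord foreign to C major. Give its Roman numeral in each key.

Chords diatonic to C major: C, Dm, Em, F, G, Am, Bdim.
Reading the progression, the first chord not in that set is Adim, so the modulation leaves C major there.
The chord immediately before Adim is Dm, which is diatonic to both keys: ii in C major and v in G minor.

Dm — ii in C major, v in G minor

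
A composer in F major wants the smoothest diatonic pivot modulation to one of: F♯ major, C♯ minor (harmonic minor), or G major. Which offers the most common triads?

Triads of F major: F major (I), G minor (ii), A minor (iii), B♭ major (IV), C major (V), D minor (vi), E diminished (vii°).
F♯ major shares 0: none.
C♯ minor (harmonic minor) shares 0: none.
G major shares 2: Am, C.
The most common triads (2) are shared with G major.

G major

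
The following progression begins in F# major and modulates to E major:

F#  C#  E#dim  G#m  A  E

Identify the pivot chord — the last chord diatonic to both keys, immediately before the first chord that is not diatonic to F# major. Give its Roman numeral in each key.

Chords diatonic to F# major: F#, G#m, A#m, B, C#, D#m, E#dim.
Reading the progression, the first chord not in that set is A, so the modulation leaves F# major there.
The chord immediately before A is G#m, which is diatonic to both keys: ii in F# major and iii in E major.

G#m — ii in F# major, iii in E major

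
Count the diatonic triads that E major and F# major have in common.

Diatonic triads of E major: E major (I), F# minor (ii), G# minor (iii), A major (IV), B major (V), C# minor (vi), D# diminished (vii°).
Diatonic triads of F# major: F# major (I), G# minor (ii), A# minor (iii), B major (IV), C# major (V), D# minor (vi), E# diminished (vii°).
Matching root and quality in both lists: G# minor, B major.
That gives 2 common triads.

2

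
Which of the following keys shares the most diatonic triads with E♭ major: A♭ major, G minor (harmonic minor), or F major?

Triads of E♭ major: E♭ (I), Fm (ii), Gm (iii), A♭ (IV), B♭ (V), Cm (vi), Ddim (vii°).
A♭ major shares 4: E♭, Fm, A♭, Cm.
G minor (harmonic minor) shares 3: E♭, Gm, Cm.
F major shares 2: Gm, B♭.
The most common triads (4) are shared with A♭ major.

A♭ major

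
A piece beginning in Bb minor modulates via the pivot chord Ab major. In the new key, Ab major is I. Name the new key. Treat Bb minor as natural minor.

The numeral I denotes a major triad on scale degree 1. With Ab on degree 1, the tonic of the new key is Ab.
Degree 1 carries a major triad in major keys, so the destination is Ab major.
Check: the diatonic triads of Ab major are Ab (I), Bbm (ii), Cm (iii), Db (IV), Eb (V), Fm (vi), Gdim (vii°) — Ab major is indeed I.

Ab major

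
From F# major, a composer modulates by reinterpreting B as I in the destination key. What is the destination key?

B major

The numeral I denotes a major triad on scale degree 1. With B on degree 1, the tonic of the new key is B.
Degree 1 carries a major triad in major keys, so the destination is B major.
Check: the diatonic triads of B major are B (I), C#m (ii), D#m (iii), E (IV), F# (V), G#m (vi), A#dim (vii°) — B is indeed I.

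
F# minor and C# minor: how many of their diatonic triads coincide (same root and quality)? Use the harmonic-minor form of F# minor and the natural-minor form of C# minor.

Diatonic triads of F# minor (harmonic minor): F#m (i), G#dim (ii°), Aaug (III+), Bm (iv), C# (V), D (VI), E#dim (vii°).
Diatonic triads of C# minor (natural minor): C#m (i), D#dim (ii°), E (III), F#m (iv), G#m (v), A (VI), B (VII).
Matching root and quality in both lists: F#m.
That gives 1 common triad.

1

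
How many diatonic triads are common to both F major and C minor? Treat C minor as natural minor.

Diatonic triads of F major: F (I), Gm (ii), Am (iii), B♭ (IV), C (V), Dm (vi), Edim (vii°).
Diatonic triads of C minor (natural minor): Cm (i), Ddim (ii°), E♭ (III), Fm (iv), Gm (v), A♭ (VI), B♭ (VII).
Matching root and quality in both lists: Gm, B♭.
That gives 2 common triads.

2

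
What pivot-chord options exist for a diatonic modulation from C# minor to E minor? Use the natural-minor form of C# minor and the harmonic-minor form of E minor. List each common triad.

Triads in C# minor (natural minor): C# minor (i), D# diminished (ii°), E major (III), F# minor (iv), G# minor (v), A major (VI), B major (VII).
Triads in E minor (harmonic minor): E minor (i), F# diminished (ii°), G augmented (III+), A minor (iv), B major (V), C major (VI), D# diminished (vii°).
Shared triads with their functions: D# diminished (ii° in C# minor, vii° in E minor); B major (VII in C# minor, V in E minor).

D#dim, B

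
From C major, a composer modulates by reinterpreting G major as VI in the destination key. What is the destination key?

The numeral VI denotes a major triad on scale degree 6. With G on degree 6, the tonic of the new key is B.
Degree 6 carries a major triad in minor keys, so the destination is B minor.
Check: the diatonic triads of B minor (natural minor) are Bm (i), C#dim (ii°), D (III), Em (iv), F#m (v), G (VI), A (VII) — G major is indeed VI.

B minor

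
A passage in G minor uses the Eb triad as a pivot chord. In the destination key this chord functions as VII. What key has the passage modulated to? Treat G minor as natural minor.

The numeral VII denotes a major triad on scale degree 7. With Eb on degree 7, the tonic of the new key is F.
Degree 7 carries a major triad in natural-minor keys, so the destination is F minor.
Check: the diatonic triads of F minor (natural minor) are Fm (i), Gdim (ii°), Ab (III), Bbm (iv), Cm (v), Db (VI), Eb (VII) — Eb is indeed VII.

F minor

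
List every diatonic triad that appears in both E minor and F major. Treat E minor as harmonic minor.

Triads in E minor (harmonic minor): Em (i), F#dim (ii°), Gaug (III+), Am (iv), B (V), C (VI), D#dim (vii°).
Triads in F major: F (I), Gm (ii), Am (iii), Bb (IV), C (V), Dm (vi), Edim (vii°).
Shared triads with their functions: Am (iv in E minor, iii in F major); C (VI in E minor, V in F major).

Am, C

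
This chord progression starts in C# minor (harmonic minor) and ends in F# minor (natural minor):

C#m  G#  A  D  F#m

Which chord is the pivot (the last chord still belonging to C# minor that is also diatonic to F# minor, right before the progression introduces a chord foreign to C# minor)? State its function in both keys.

A — VI in C# minor, III in F# minor

Chords diatonic to C# minor: C#m, D#dim, Eaug, F#m, G#, A, B#dim.
Reading the progression, the first chord not in that set is D, so the modulation leaves C# minor there.
The chord immediately before D is A, which is diatonic to both keys: VI in C# minor and III in F# minor.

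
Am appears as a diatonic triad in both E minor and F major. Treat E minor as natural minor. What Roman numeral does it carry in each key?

The scale of E minor (natural minor) is E F# G A B C D; A is degree 4, and the triad built there (A-C-E) is minor, so it is iv.
The scale of F major is F G A Bb C D E; A is degree 3, and the triad built there (A-C-E) is minor, so it is iii.

iv in E minor; iii in F major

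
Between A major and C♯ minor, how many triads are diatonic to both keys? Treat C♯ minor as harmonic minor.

Diatonic triads of A major: A major (I), B minor (ii), C♯ minor (iii), D major (IV), E major (V), F♯ minor (vi), G♯ diminished (vii°).
Diatonic triads of C♯ minor (harmonic minor): C♯ minor (i), D♯ diminished (ii°), E augmented (III+), F♯ minor (iv), G♯ major (V), A major (VI), B♯ diminished (vii°).
Matching root and quality in both lists: A major, C♯ minor, F♯ minor.
That gives 3 common triads.

3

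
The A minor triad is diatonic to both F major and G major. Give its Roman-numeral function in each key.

iii in F major; ii in G major

The scale of F major is F G A Bb C D E; A is degree 3, and the triad built there (A-C-E) is minor, so it is iii.
The scale of G major is G A B C D E F#; A is degree 2, and the triad built there (A-C-E) is minor, so it is ii.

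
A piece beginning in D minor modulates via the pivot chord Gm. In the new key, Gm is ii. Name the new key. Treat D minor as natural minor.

F major

The numeral ii denotes a minor triad on scale degree 2. With G on degree 2, the tonic of the new key is F.
Degree 2 carries a minor triad in major keys, so the destination is F major.
Check: the diatonic triads of F major are F (I), Gm (ii), Am (iii), Bb (IV), C (V), Dm (vi), Edim (vii°) — Gm is indeed ii.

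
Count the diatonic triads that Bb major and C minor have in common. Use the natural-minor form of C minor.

Diatonic triads of Bb major: Bb major (I), C minor (ii), D minor (iii), Eb major (IV), F major (V), G minor (vi), A diminished (vii°).
Diatonic triads of C minor (natural minor): C minor (i), D diminished (ii°), Eb major (III), F minor (iv), G minor (v), Ab major (VI), Bb major (VII).
Matching root and quality in both lists: Bb major, C minor, Eb major, G minor.
That gives 4 common triads.

4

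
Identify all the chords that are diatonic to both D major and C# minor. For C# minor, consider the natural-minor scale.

Triads in D major: D (I), Em (ii), F#m (iii), G (IV), A (V), Bm (vi), C#dim (vii°).
Triads in C# minor (natural minor): C#m (i), D#dim (ii°), E (III), F#m (iv), G#m (v), A (VI), B (VII).
Shared triads with their functions: F#m (iii in D major, iv in C# minor); A (V in D major, VI in C# minor).

F#m, A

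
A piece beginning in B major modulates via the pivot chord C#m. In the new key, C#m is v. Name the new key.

The numeral v denotes a minor triad on scale degree 5. With C# on degree 5, the tonic of the new key is F#.
Degree 5 carries a minor triad in natural-minor keys, so the destination is F# minor.
Check: the diatonic triads of F# minor (natural minor) are F#m (i), G#dim (ii°), A (III), Bm (iv), C#m (v), D (VI), E (VII) — C#m is indeed v.

F# minor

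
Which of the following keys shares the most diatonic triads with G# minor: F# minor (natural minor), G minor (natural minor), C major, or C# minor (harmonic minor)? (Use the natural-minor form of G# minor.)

Triads of G# minor (natural minor): G# minor (i), A# diminished (ii°), B major (III), C# minor (iv), D# minor (v), E major (VI), F# major (VII).
F# minor (natural minor) shares 2: C#m, E.
G minor (natural minor) shares 0: none.
C major shares 0: none.
C# minor (harmonic minor) shares 1: C#m.
The most common triads (2) are shared with F# minor.

F# minor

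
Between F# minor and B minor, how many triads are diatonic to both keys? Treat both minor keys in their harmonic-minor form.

Diatonic triads of F# minor (harmonic minor): F#m (i), G#dim (ii°), Aaug (III+), Bm (iv), C# (V), D (VI), E#dim (vii°).
Diatonic triads of B minor (harmonic minor): Bm (i), C#dim (ii°), Daug (III+), Em (iv), F# (V), G (VI), A#dim (vii°).
Matching root and quality in both lists: Bm.
That gives 1 common triad.

1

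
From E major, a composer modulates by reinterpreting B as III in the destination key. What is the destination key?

The numeral III denotes a major triad on scale degree 3. With B on degree 3, the tonic of the new key is G#.
Degree 3 carries a major triad in natural-minor keys, so the destination is G# minor.
Check: the diatonic triads of G# minor (natural minor) are G#m (i), A#dim (ii°), B (III), C#m (iv), D#m (v), E (VI), F# (VII) — B is indeed III.

G# minor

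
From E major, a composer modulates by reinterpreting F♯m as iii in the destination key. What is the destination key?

The numeral iii denotes a minor triad on scale degree 3. With F♯ on degree 3, the tonic of the new key is D.
Degree 3 carries a minor triad in major keys, so the destination is D major.
Check: the diatonic triads of D major are D (I), Em (ii), F♯m (iii), G (IV), A (V), Bm (vi), C♯dim (vii°) — F♯m is indeed iii.

D major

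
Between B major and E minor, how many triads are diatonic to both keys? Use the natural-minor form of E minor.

Diatonic triads of B major: B major (I), C# minor (ii), D# minor (iii), E major (IV), F# major (V), G# minor (vi), A# diminished (vii°).
Diatonic triads of E minor (natural minor): E minor (i), F# diminished (ii°), G major (III), A minor (iv), B minor (v), C major (VI), D major (VII).
No triad has the same root and quality in both keys.

0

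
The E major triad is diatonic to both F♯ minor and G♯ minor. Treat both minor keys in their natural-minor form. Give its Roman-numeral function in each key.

The scale of F♯ minor (natural minor) is F♯ G♯ A B C♯ D E; E is degree 7, and the triad built there (E-G♯-B) is major, so it is VII.
The scale of G♯ minor (natural minor) is G♯ A♯ B C♯ D♯ E F♯; E is degree 6, and the triad built there (E-G♯-B) is major, so it is VI.

VII in F♯ minor; VI in G♯ minor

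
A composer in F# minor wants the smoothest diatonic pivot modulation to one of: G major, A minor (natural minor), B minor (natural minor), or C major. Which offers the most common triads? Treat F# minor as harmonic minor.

B minor

Triads of F# minor (harmonic minor): F# minor (i), G# diminished (ii°), A augmented (III+), B minor (iv), C# major (V), D major (VI), E# diminished (vii°).
G major shares 2: Bm, D.
A minor (natural minor) shares 0: none.
B minor (natural minor) shares 3: F#m, Bm, D.
C major shares 0: none.
The most common triads (3) are shared with B minor.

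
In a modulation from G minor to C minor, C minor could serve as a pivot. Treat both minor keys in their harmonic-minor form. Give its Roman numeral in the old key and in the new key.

The scale of G minor (harmonic minor) is G A Bb C D Eb F#; C is degree 4, and the triad built there (C-Eb-G) is minor, so it is iv.
The scale of C minor (harmonic minor) is C D Eb F G Ab B; C is degree 1, and the triad built there (C-Eb-G) is minor, so it is i.

iv in G minor; i in C minor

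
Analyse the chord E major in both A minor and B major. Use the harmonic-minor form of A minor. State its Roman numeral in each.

V in A minor; IV in B major

The scale of A minor (harmonic minor) is A B C D E F G#; E is degree 5, and the triad built there (E-G#-B) is major, so it is V.
The scale of B major is B C# D# E F# G# A#; E is degree 4, and the triad built there (E-G#-B) is major, so it is IV.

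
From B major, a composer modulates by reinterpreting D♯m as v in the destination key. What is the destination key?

The numeral v denotes a minor triad on scale degree 5. With D♯ on degree 5, the tonic of the new key is G♯.
Degree 5 carries a minor triad in natural-minor keys, so the destination is G♯ minor.
Check: the diatonic triads of G♯ minor (natural minor) are G♯m (i), A♯dim (ii°), B (III), C♯m (iv), D♯m (v), E (VI), F♯ (VII) — D♯m is indeed v.

G♯ minor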